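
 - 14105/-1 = 14105/1 =14105.00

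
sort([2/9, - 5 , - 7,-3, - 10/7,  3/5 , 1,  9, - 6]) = [-7,-6,  -  5, - 3,-10/7,2/9,3/5,1,9 ] 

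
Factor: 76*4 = 2^4*19^1=304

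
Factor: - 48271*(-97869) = 4724234499 = 3^1*17^1*19^1* 101^1*48271^1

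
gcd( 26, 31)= 1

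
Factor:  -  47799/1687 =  - 3^2 * 7^ (-1)*47^1*113^1 * 241^( - 1)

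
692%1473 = 692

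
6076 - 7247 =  - 1171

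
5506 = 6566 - 1060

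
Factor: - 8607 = -3^1*19^1*151^1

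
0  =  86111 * 0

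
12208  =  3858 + 8350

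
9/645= 3/215  =  0.01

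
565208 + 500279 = 1065487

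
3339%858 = 765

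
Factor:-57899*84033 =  -3^2*9337^1*57899^1 = -4865426667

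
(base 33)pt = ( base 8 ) 1526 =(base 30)se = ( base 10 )854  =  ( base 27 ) 14h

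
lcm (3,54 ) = 54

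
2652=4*663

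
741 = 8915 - 8174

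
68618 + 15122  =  83740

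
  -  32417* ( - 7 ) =226919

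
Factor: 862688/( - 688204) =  - 2^3*11^( - 1)*15641^( - 1)*26959^1 =-215672/172051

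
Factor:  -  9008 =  - 2^4*563^1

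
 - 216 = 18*( - 12)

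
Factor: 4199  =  13^1*17^1*19^1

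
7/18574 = 7/18574=0.00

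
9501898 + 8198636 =17700534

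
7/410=7/410= 0.02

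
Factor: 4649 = 4649^1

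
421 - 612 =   -  191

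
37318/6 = 18659/3 = 6219.67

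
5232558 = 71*73698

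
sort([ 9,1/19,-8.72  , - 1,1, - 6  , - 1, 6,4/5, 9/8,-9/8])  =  [ - 8.72, - 6,  -  9/8, - 1, - 1,1/19, 4/5, 1, 9/8,6,9 ]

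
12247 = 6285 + 5962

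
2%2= 0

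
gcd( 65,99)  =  1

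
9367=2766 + 6601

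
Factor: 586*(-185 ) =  - 2^1*5^1 * 37^1*293^1 = - 108410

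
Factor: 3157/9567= 3^( - 2 ) * 7^1*11^1*41^1*1063^(  -  1)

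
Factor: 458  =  2^1*229^1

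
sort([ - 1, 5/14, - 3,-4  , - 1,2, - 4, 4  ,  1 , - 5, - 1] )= [ - 5,-4, - 4, - 3, - 1, - 1, - 1, 5/14, 1, 2, 4] 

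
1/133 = 1/133 = 0.01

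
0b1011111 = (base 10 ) 95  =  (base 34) 2R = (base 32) 2V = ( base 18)55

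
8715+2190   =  10905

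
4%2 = 0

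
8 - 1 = 7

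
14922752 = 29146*512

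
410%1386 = 410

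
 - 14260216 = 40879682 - 55139898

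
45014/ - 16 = -22507/8 = - 2813.38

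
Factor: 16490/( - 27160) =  - 17/28 = - 2^ ( - 2 )*7^( -1 )*17^1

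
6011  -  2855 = 3156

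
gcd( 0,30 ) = 30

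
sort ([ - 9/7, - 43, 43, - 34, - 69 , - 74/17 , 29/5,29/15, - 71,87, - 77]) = [-77, - 71, - 69, - 43 , - 34, -74/17,-9/7,29/15,29/5,43,87 ]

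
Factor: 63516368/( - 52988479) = -2^4*3969773^1 * 52988479^( - 1)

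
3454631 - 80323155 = -76868524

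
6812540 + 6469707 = 13282247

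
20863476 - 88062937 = - 67199461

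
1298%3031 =1298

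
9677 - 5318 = 4359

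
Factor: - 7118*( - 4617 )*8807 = 2^1*3^5 *19^1*3559^1*8807^1 = 289431539442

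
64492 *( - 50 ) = -3224600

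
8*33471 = 267768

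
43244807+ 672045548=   715290355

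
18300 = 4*4575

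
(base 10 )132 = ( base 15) 8c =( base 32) 44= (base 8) 204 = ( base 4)2010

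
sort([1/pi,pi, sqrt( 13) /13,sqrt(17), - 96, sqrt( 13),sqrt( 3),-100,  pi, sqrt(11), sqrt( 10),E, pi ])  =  [ - 100, - 96, sqrt(13)/13, 1/pi, sqrt( 3 ), E, pi, pi , pi,sqrt( 10),sqrt( 11), sqrt(13), sqrt(17)]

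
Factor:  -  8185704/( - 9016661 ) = 2^3*3^1*17^1*571^(- 1 ) * 15791^( - 1)*20063^1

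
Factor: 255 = 3^1 * 5^1*17^1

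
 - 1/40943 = -1 + 40942/40943=- 0.00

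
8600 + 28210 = 36810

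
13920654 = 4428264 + 9492390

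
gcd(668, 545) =1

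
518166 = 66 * 7851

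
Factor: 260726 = 2^1*130363^1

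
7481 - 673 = 6808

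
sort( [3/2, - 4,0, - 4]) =[ - 4, - 4,0 , 3/2]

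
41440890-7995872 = 33445018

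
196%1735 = 196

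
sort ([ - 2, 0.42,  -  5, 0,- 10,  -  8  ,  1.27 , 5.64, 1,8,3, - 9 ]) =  [ - 10,-9, -8,- 5, - 2, 0, 0.42, 1, 1.27, 3,5.64,8]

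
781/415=1 + 366/415 = 1.88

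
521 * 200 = 104200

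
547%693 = 547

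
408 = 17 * 24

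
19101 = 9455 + 9646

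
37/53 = 37/53 = 0.70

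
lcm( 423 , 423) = 423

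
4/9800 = 1/2450 = 0.00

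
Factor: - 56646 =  - 2^1 *3^3*1049^1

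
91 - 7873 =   -  7782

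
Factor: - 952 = -2^3*7^1*17^1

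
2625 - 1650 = 975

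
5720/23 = 248 + 16/23 = 248.70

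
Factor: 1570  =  2^1*5^1*157^1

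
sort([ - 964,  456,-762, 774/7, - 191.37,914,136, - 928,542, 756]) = [-964 , - 928, - 762,- 191.37,774/7,136,456, 542 , 756,914]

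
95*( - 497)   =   - 47215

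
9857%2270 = 777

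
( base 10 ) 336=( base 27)cc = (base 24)e0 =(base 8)520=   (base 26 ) CO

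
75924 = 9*8436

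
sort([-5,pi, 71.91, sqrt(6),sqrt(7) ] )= [ - 5 , sqrt(6), sqrt( 7 ),pi, 71.91]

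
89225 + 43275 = 132500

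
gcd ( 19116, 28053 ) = 27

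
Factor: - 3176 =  - 2^3*397^1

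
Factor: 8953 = 7^1 * 1279^1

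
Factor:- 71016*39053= - 2^3*3^1*7^2*11^1*269^1*797^1 = - 2773387848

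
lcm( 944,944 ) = 944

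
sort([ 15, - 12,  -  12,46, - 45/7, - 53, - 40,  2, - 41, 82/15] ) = [ - 53,- 41,- 40,- 12, - 12, - 45/7,2, 82/15, 15,46]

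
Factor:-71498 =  - 2^1 * 7^1*5107^1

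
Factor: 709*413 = 292817 = 7^1*59^1*709^1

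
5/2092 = 5/2092= 0.00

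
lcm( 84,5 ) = 420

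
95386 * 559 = 53320774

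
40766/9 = 40766/9 = 4529.56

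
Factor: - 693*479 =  -331947 = - 3^2*7^1 * 11^1 * 479^1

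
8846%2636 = 938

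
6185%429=179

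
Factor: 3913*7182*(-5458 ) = -2^2*3^3*7^2*13^1 * 19^1*43^1* 2729^1 = - 153387080028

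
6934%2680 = 1574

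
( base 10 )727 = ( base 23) 18e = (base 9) 887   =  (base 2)1011010111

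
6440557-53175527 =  - 46734970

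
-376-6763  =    -  7139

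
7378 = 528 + 6850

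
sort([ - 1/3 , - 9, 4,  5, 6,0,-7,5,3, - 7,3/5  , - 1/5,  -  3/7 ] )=[ - 9, - 7, - 7, -3/7,  -  1/3, - 1/5, 0 , 3/5,3, 4, 5 , 5, 6]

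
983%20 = 3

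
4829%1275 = 1004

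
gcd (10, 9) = 1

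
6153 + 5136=11289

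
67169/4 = 16792 + 1/4 = 16792.25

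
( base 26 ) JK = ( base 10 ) 514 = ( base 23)m8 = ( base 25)ke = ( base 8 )1002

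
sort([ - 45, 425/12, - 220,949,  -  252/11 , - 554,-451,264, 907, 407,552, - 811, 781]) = [ - 811, - 554, - 451, - 220, - 45, -252/11,425/12 , 264,  407,  552,781, 907  ,  949]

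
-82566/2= - 41283 = - 41283.00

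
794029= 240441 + 553588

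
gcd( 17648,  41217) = 1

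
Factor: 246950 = 2^1*5^2*11^1*449^1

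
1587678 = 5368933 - 3781255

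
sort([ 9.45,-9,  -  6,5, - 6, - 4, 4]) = [ - 9,-6, - 6, - 4, 4,5, 9.45 ]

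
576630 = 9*64070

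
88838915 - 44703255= 44135660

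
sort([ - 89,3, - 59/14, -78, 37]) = [-89,-78,-59/14, 3, 37 ] 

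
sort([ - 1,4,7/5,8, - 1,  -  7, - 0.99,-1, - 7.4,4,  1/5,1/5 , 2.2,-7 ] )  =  [  -  7.4, - 7, - 7, - 1,  -  1,  -  1,  -  0.99, 1/5 , 1/5,7/5, 2.2, 4, 4,8 ]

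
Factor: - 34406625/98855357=-3^1*5^3*11^1*17^( - 1 )*19^1*23^( - 1)* 439^1*252827^( - 1) 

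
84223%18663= 9571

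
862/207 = 4+34/207 = 4.16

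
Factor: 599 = 599^1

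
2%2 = 0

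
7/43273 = 7/43273 = 0.00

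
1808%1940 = 1808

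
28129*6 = 168774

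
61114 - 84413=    - 23299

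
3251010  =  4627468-1376458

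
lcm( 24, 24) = 24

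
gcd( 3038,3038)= 3038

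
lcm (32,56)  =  224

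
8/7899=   8/7899 = 0.00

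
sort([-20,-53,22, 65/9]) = [- 53,-20,  65/9 , 22] 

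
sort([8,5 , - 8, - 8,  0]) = [- 8, - 8,0, 5,8 ] 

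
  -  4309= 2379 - 6688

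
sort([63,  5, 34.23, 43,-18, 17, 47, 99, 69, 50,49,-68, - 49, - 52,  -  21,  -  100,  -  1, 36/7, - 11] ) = [ - 100,  -  68, - 52, - 49,  -  21, - 18, - 11, -1,  5, 36/7, 17, 34.23,  43, 47, 49,50, 63,  69,99 ]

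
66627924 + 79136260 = 145764184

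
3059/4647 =3059/4647 = 0.66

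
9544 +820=10364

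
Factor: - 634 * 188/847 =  - 2^3*7^( - 1 )*11^( - 2 )*47^1*317^1 = - 119192/847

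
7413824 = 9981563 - 2567739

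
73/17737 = 73/17737 = 0.00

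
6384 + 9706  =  16090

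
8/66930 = 4/33465=0.00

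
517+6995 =7512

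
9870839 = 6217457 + 3653382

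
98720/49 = 98720/49 = 2014.69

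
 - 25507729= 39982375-65490104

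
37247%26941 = 10306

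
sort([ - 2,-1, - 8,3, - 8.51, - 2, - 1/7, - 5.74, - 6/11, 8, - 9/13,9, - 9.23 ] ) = [ - 9.23, - 8.51, - 8 , - 5.74, - 2,  -  2,-1, - 9/13 , - 6/11, - 1/7, 3, 8,9 ] 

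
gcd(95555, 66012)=1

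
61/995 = 61/995 = 0.06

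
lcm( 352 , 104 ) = 4576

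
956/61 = 15 + 41/61 = 15.67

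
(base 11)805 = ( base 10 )973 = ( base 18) 301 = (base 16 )3cd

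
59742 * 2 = 119484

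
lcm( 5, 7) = 35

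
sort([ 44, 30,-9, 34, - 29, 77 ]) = [ - 29, - 9,30,34, 44,77 ] 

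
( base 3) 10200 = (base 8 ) 143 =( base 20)4J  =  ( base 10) 99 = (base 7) 201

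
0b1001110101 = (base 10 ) 629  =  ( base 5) 10004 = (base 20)1b9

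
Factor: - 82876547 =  - 13^1 *17^1*31^1*12097^1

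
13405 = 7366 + 6039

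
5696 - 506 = 5190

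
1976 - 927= 1049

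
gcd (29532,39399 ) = 69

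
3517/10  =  351+7/10 =351.70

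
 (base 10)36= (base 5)121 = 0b100100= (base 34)12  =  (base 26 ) 1A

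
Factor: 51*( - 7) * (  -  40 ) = 2^3*3^1*5^1*7^1*17^1 = 14280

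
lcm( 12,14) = 84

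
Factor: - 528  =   - 2^4*3^1*11^1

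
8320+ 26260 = 34580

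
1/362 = 1/362=0.00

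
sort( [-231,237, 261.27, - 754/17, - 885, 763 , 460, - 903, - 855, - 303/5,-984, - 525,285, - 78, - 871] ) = [ - 984, - 903,-885, - 871  , - 855, - 525,  -  231,- 78, - 303/5  , - 754/17,237, 261.27,285 , 460,763] 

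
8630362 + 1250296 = 9880658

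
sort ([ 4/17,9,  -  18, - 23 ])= [ - 23, -18, 4/17, 9]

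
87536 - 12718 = 74818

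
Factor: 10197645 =3^1 * 5^1 * 679843^1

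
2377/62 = 38 + 21/62 = 38.34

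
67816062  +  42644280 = 110460342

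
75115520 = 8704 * 8630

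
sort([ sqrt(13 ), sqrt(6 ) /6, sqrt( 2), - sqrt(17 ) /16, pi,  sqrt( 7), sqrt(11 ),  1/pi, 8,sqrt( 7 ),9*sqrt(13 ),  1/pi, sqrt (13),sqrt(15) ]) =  [-sqrt( 17)/16, 1/pi, 1/pi,sqrt( 6 ) /6, sqrt(2),sqrt( 7 ),sqrt(7),  pi , sqrt(11), sqrt(13), sqrt ( 13),sqrt( 15 ),8,  9* sqrt(13)]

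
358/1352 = 179/676 = 0.26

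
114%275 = 114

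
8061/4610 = 1 + 3451/4610 = 1.75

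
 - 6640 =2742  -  9382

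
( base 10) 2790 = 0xae6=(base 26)438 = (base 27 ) 3M9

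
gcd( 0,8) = 8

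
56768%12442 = 7000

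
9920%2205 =1100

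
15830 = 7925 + 7905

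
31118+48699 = 79817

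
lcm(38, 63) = 2394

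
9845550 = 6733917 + 3111633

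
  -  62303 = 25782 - 88085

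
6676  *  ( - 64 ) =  - 427264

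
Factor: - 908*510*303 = -140313240= -  2^3*3^2*5^1 * 17^1*  101^1 *227^1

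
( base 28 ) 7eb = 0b1011100000011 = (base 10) 5891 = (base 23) B33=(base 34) 539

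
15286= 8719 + 6567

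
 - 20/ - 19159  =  20/19159= 0.00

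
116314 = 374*311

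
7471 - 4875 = 2596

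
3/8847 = 1/2949=0.00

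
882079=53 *16643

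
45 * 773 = 34785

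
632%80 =72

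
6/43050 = 1/7175   =  0.00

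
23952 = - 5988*(-4)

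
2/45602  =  1/22801 = 0.00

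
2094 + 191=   2285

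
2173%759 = 655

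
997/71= 997/71 =14.04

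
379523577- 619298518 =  - 239774941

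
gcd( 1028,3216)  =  4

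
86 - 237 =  - 151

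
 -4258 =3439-7697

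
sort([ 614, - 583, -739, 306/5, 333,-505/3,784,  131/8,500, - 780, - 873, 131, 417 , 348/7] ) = [-873 , - 780, - 739,-583, - 505/3, 131/8,348/7, 306/5, 131,  333,417, 500,614 , 784 ]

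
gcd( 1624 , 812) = 812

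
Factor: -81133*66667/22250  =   - 5408893711/22250 = - 2^( - 1 )*5^( - 3)*13^1* 79^2*89^( - 1)*163^1 * 409^1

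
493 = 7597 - 7104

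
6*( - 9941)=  - 59646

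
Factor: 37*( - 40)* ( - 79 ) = 2^3*5^1*37^1*79^1= 116920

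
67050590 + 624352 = 67674942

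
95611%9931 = 6232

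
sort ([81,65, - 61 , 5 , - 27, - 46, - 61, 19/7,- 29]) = [ - 61,-61,- 46, - 29, - 27,19/7, 5, 65 , 81]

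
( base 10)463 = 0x1CF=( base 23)K3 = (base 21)111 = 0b111001111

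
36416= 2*18208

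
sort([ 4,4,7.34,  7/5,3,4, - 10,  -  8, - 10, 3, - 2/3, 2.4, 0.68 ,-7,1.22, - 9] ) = [ - 10, - 10, -9,-8, - 7, - 2/3,0.68, 1.22, 7/5,2.4,3,3,4  ,  4,4,7.34 ]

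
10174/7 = 1453 + 3/7 = 1453.43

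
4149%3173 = 976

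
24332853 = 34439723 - 10106870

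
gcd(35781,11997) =3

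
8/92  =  2/23=0.09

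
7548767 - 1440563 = 6108204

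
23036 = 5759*4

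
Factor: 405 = 3^4*5^1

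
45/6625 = 9/1325 = 0.01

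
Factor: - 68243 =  - 7^1*9749^1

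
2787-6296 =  - 3509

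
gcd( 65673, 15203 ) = 1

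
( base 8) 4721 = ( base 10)2513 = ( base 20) 65D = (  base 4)213101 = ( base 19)6i5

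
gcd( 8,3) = 1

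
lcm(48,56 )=336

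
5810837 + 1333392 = 7144229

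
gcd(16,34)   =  2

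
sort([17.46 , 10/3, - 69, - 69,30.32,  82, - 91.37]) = [ - 91.37, - 69,  -  69,10/3,17.46,30.32,82 ]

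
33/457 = 33/457 = 0.07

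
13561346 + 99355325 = 112916671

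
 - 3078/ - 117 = 342/13 = 26.31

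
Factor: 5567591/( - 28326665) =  - 5^(  -  1)*47^ ( - 1 )*163^1*34157^1*120539^(  -  1) 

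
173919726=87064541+86855185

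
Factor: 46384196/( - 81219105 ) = -450332/788535 = -  2^2*3^( - 5)* 5^( - 1 ) * 11^( - 1 )*59^( - 1)*112583^1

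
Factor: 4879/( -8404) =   -  2^( - 2) * 7^1*11^( - 1)*17^1*41^1*191^( - 1) 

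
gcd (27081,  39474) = 459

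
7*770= 5390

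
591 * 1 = 591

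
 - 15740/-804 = 19 + 116/201 = 19.58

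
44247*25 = 1106175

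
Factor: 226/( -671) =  - 2^1*11^ ( - 1)*61^( - 1)*113^1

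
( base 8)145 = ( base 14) 73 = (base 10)101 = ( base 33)32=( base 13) 7a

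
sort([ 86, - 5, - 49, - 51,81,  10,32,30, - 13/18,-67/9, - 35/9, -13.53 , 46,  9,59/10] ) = [ - 51 , - 49, - 13.53, - 67/9, - 5, - 35/9, - 13/18,59/10,  9,10 , 30, 32,46 , 81,  86 ]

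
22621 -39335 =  - 16714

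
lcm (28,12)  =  84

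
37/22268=37/22268 = 0.00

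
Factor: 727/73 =73^(  -  1) * 727^1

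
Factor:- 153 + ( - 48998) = -49151  =  -23^1 *2137^1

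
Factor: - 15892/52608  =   - 2^( - 5) * 3^(  -  1 )*29^1 = - 29/96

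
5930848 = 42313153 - 36382305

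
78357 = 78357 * 1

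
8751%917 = 498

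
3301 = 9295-5994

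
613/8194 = 613/8194 = 0.07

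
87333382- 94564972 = - 7231590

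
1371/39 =457/13=35.15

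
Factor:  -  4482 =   -  2^1*3^3*83^1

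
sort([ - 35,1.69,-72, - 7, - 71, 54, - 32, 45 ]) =[-72, - 71,  -  35, - 32,- 7, 1.69,  45, 54]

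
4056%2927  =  1129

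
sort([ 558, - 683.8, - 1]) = [ - 683.8, - 1, 558 ] 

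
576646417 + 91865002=668511419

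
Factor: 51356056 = 2^3*23^1*279109^1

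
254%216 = 38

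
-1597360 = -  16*99835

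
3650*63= 229950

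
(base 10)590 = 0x24E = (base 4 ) 21032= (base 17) 20C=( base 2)1001001110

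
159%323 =159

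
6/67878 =1/11313 = 0.00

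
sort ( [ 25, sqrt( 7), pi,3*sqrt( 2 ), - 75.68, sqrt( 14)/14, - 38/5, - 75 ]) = [-75.68, - 75, - 38/5,sqrt(14) /14, sqrt (7 ),pi,3*sqrt(2),25 ] 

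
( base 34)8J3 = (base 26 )egh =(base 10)9897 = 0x26a9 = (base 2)10011010101001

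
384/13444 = 96/3361 = 0.03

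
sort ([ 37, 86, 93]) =[ 37, 86,93] 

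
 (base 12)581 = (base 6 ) 3441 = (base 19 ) 250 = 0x331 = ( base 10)817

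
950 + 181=1131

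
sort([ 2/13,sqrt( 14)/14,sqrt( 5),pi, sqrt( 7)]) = [ 2/13, sqrt( 14 ) /14,sqrt( 5), sqrt(7 ),  pi ]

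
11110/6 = 1851 + 2/3 =1851.67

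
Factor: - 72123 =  - 3^1*29^1*829^1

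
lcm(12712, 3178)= 12712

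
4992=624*8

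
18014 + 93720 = 111734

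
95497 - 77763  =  17734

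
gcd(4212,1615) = 1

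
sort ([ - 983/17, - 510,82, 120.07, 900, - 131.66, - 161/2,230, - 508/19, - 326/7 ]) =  [ - 510, - 131.66, - 161/2,  -  983/17, - 326/7, - 508/19, 82,120.07, 230 , 900 ]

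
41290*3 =123870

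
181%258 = 181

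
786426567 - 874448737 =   -  88022170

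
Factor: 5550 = 2^1*3^1 * 5^2*37^1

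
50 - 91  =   - 41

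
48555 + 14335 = 62890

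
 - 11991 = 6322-18313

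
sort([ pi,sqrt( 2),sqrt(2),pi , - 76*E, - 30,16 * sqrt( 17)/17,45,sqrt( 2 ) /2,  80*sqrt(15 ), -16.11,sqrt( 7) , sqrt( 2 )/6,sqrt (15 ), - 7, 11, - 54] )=[  -  76*E,-54, - 30, - 16.11,-7,  sqrt( 2 ) /6,sqrt( 2 ) /2,sqrt( 2 ),sqrt( 2 ),sqrt( 7),pi,pi, sqrt( 15),16*sqrt( 17)/17, 11, 45, 80*sqrt( 15)] 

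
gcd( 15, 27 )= 3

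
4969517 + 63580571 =68550088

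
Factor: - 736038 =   -  2^1*3^2*103^1*397^1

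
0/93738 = 0 = 0.00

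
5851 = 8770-2919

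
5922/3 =1974 = 1974.00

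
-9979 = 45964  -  55943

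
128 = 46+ 82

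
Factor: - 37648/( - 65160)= 26/45 = 2^1*3^( - 2)*5^( - 1 )*13^1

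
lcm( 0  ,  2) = 0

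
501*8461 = 4238961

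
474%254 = 220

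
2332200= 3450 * 676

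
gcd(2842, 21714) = 14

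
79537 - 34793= 44744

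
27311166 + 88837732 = 116148898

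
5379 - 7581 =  - 2202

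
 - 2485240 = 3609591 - 6094831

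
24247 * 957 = 23204379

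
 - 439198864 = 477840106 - 917038970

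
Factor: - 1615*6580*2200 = -23378740000 = -2^5*5^4*7^1*11^1 *17^1*19^1*47^1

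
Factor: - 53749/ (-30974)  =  59/34 = 2^( - 1) * 17^(  -  1) * 59^1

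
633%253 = 127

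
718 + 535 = 1253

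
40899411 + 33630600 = 74530011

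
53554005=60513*885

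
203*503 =102109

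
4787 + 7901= 12688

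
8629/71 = 8629/71 =121.54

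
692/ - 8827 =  - 692/8827 = - 0.08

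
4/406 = 2/203 = 0.01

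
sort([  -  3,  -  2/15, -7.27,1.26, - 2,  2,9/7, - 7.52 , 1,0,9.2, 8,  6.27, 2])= [ - 7.52, - 7.27, - 3, - 2,-2/15,0,1,  1.26,9/7 , 2 , 2,6.27,  8,  9.2 ] 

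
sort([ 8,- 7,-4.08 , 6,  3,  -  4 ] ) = [ - 7, - 4.08, - 4,3, 6, 8]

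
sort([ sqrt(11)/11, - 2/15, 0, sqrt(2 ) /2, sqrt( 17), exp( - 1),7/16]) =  [ - 2/15,0, sqrt (11)/11, exp ( - 1 ), 7/16,sqrt( 2)/2,  sqrt (17) ]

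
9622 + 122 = 9744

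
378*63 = 23814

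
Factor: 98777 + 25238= 124015 = 5^1*17^1*1459^1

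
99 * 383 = 37917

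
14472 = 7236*2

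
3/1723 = 3/1723=0.00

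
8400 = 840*10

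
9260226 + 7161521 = 16421747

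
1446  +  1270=2716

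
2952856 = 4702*628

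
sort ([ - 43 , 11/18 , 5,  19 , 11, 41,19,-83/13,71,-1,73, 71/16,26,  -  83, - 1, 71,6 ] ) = [-83  , - 43, - 83/13,-1, - 1, 11/18, 71/16,5,6, 11 , 19,19,26 , 41,71,71 , 73]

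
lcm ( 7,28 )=28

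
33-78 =  -  45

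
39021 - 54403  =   - 15382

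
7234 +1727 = 8961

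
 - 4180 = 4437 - 8617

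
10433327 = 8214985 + 2218342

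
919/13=919/13= 70.69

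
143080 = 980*146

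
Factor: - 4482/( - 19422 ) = 3^1 * 13^(  -  1 )  =  3/13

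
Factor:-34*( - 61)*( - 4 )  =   - 2^3 * 17^1*61^1 = - 8296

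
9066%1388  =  738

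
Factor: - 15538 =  - 2^1*17^1*457^1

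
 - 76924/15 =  - 76924/15 = - 5128.27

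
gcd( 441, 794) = 1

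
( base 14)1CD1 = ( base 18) G55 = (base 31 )5f9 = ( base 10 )5279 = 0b1010010011111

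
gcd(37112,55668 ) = 18556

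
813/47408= 813/47408 = 0.02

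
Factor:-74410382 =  - 2^1*23^1*43^1*37619^1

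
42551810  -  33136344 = 9415466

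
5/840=1/168 = 0.01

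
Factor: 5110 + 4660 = 9770 = 2^1*5^1*977^1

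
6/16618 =3/8309 = 0.00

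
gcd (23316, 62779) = 67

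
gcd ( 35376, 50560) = 16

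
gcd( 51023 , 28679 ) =7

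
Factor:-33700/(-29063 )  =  2^2*5^2*337^1*29063^ ( - 1)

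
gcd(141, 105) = 3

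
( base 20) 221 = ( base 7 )2311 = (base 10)841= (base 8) 1511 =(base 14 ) 441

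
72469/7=72469/7 = 10352.71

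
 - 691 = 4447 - 5138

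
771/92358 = 257/30786 = 0.01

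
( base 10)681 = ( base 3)221020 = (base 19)1GG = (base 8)1251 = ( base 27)P6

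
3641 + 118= 3759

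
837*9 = 7533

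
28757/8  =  3594+ 5/8 = 3594.62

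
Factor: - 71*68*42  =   - 202776 = - 2^3*3^1*7^1*17^1*71^1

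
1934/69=28  +  2/69= 28.03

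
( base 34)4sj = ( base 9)7606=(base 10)5595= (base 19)f99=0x15db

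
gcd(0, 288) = 288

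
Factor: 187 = 11^1* 17^1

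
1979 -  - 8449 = 10428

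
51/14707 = 51/14707 = 0.00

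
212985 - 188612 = 24373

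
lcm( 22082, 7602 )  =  463722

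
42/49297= 42/49297 = 0.00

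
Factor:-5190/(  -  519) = 10 = 2^1*5^1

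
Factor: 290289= 3^1*96763^1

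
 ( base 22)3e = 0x50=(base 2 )1010000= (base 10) 80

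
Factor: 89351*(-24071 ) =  - 199^1*449^1 * 24071^1 = -2150767921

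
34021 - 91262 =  - 57241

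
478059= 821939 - 343880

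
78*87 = 6786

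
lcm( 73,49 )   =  3577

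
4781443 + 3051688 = 7833131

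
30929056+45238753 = 76167809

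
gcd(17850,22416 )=6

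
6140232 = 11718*524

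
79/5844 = 79/5844 = 0.01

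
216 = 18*12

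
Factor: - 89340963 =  - 3^1*547^1  *  54443^1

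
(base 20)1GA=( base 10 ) 730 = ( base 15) 33A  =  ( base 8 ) 1332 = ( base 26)122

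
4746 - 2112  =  2634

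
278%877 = 278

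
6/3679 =6/3679 = 0.00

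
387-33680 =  - 33293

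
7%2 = 1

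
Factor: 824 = 2^3*103^1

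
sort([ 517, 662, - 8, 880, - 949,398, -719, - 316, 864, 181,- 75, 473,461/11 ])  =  [ - 949, -719,  -  316,- 75, - 8, 461/11,181, 398, 473, 517, 662,864 , 880 ] 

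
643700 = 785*820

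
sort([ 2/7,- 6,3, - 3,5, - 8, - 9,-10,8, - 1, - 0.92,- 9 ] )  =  [- 10, - 9,-9  ,- 8,- 6,  -  3,-1, - 0.92, 2/7,3,5, 8]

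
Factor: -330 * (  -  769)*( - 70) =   -  2^2*3^1*5^2*7^1*11^1*769^1 = -17763900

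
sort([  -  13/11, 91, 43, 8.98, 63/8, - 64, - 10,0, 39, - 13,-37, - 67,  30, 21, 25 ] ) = [ - 67, - 64, - 37, - 13, - 10, - 13/11, 0, 63/8, 8.98,21,  25, 30, 39, 43 , 91]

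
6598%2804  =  990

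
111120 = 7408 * 15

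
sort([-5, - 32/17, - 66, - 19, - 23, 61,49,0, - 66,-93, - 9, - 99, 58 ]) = [ - 99, - 93, - 66,  -  66, - 23, - 19, - 9, - 5, - 32/17,0,49 , 58 , 61]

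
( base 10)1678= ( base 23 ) 33m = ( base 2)11010001110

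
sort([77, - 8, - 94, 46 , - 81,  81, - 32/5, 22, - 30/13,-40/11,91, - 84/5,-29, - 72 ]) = [  -  94, - 81, - 72,- 29, - 84/5, - 8, - 32/5, - 40/11, - 30/13, 22,46 , 77,81,91 ] 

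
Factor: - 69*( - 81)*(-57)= -3^6*19^1 * 23^1 =-  318573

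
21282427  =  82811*257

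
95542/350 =272  +  171/175  =  272.98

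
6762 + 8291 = 15053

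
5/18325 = 1/3665 = 0.00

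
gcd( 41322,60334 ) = 194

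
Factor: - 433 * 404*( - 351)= 2^2*3^3 * 13^1*101^1*433^1  =  61401132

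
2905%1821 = 1084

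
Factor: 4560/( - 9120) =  - 1/2 = - 2^( - 1)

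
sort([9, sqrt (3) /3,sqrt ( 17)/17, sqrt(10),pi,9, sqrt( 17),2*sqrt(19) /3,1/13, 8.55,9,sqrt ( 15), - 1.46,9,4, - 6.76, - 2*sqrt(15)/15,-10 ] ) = [ - 10,-6.76 , - 1.46,-2*sqrt ( 15)/15, 1/13,sqrt(  17)/17,sqrt(3) /3, 2*sqrt(19 )/3,pi,sqrt( 10),sqrt(15), 4,sqrt( 17), 8.55,9,9,9,9 ] 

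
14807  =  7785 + 7022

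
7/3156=7/3156= 0.00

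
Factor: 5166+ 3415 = 8581^1=   8581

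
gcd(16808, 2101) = 2101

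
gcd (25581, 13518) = 3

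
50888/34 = 25444/17 = 1496.71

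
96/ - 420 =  - 8/35 = - 0.23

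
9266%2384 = 2114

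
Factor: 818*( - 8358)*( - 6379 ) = 43612227876 =2^2*3^1 * 7^1* 199^1*409^1*6379^1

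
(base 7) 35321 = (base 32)8RO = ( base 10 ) 9080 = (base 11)6905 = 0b10001101111000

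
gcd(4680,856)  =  8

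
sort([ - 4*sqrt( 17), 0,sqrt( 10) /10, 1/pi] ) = [ - 4*sqrt(17 ),0,sqrt( 10)/10,1/pi ] 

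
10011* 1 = 10011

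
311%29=21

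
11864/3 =3954 + 2/3 = 3954.67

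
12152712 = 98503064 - 86350352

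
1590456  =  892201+698255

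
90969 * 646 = 58765974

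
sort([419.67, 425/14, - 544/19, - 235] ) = [ - 235, - 544/19, 425/14,419.67]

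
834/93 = 8+30/31=8.97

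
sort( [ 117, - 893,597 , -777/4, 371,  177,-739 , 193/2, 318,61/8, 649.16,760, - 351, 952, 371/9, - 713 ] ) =[-893,-739,-713, - 351, - 777/4, 61/8, 371/9,193/2 , 117 , 177,  318, 371, 597,649.16,760, 952]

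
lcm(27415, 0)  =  0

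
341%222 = 119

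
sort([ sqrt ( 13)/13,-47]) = [ - 47, sqrt( 13 )/13 ]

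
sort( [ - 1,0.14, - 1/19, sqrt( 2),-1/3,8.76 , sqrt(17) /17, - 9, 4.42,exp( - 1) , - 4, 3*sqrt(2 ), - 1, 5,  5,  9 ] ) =[ - 9, - 4 , - 1, - 1, - 1/3, - 1/19, 0.14,sqrt( 17)/17,  exp( - 1),sqrt( 2),3*sqrt( 2), 4.42,  5, 5, 8.76, 9]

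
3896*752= 2929792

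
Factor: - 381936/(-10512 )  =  3^(  -  1) * 109^1  =  109/3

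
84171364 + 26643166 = 110814530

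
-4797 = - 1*4797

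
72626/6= 12104+1/3 =12104.33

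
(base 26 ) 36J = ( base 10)2203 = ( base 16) 89b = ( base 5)32303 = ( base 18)6E7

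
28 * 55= 1540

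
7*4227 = 29589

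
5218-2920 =2298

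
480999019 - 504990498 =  - 23991479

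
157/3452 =157/3452  =  0.05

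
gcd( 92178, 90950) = 2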